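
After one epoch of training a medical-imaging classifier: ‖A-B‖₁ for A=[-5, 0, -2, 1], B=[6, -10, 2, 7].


d = |-5-6| + |0+ 10| + |-2-2| + |1-7|
  = 11 + 10 + 4 + 6
  = 31

31


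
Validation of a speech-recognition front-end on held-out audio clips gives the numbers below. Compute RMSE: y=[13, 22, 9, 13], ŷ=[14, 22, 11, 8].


MSE = 30/4 = 7.5
RMSE = √(30/4) = 2.7386

2.7386


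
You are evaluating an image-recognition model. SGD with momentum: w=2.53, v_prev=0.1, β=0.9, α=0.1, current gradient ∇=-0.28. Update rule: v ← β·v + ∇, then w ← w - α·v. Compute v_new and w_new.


v_new = 0.9·0.1 - 0.28 = 0.09 - 0.28 = -0.19
w_new = 2.53 - 0.1·-0.19 = 2.53 + 0.019 = 2.549

v_new=-0.19, w_new=2.549


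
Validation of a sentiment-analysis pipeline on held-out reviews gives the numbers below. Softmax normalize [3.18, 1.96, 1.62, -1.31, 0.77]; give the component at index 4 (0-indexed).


Exponentials: e^3.18=24.0468, e^1.96=7.0993, e^1.62=5.0531, e^-1.31=0.2698, e^0.77=2.1598
Sum = 38.6288
Softmax = [0.6225, 0.1838, 0.1308, 0.007, 0.0559]
p[4] = 2.1598/38.6288 = 0.0559

0.0559


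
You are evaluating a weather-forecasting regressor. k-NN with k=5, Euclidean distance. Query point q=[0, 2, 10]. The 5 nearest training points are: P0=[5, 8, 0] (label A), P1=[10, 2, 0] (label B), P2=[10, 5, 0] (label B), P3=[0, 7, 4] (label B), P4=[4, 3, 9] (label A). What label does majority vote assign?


d(q,P0) = 12.6886  (label A)
d(q,P1) = 14.1421  (label B)
d(q,P2) = 14.4568  (label B)
d(q,P3) = 7.8102  (label B)
d(q,P4) = 4.2426  (label A)
Votes: A=2, B=3
Majority → B

B


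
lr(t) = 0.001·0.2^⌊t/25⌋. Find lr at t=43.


n_drops = ⌊43/25⌋ = 1
lr = 0.001·0.2^1 = 0.001·0.2 = 0.0002

0.0002


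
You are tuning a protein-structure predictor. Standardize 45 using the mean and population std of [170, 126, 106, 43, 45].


μ = 98, σ = 48.7155
z = (45 - 98)/48.7155 = -1.0879

-1.0879


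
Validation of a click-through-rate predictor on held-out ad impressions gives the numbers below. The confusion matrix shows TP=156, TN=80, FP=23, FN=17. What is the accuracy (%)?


Accuracy = (TP+TN)/(TP+TN+FP+FN)
= (156+80)/(276)
= 236/276 = 85.51%

85.51%


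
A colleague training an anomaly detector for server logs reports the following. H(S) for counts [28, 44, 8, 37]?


Probabilities: [28/117, 44/117, 8/117, 37/117] ≈ [0.2393, 0.3761, 0.0684, 0.3162]
H = -((28/117)·log₂(28/117) + (44/117)·log₂(44/117) + (8/117)·log₂(8/117) + (37/117)·log₂(37/117))
  = 1.8142 bits

1.8142 bits


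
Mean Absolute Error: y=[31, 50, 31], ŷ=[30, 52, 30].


Absolute errors: |31-30|=1, |50-52|=2, |31-30|=1
Sum = 4
MAE = 4/3 = 4/3

4/3


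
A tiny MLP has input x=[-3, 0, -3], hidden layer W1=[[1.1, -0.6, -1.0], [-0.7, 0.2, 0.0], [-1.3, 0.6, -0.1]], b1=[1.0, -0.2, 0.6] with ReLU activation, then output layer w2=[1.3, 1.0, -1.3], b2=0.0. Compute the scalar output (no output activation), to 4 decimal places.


z1[0] = (1.1)·(-3) + (-0.6)·(0) + (-1.0)·(-3) + 1.0 = 0.7
z1[1] = (-0.7)·(-3) + (0.2)·(0) + (0.0)·(-3) - 0.2 = 1.9
z1[2] = (-1.3)·(-3) + (0.6)·(0) + (-0.1)·(-3) + 0.6 = 4.8
h = ReLU(z1) = [0.7, 1.9, 4.8]
output = (1.3)·(0.7) + (1.0)·(1.9) + (-1.3)·(4.8) + 0.0 = -3.43

-3.43


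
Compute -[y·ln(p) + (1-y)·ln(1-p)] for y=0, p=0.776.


BCE = -[y·ln(p) + (1-y)·ln(1-p)]
= -0 - 1·ln(1-0.776)
= -ln(0.224) = 1.4961

1.4961


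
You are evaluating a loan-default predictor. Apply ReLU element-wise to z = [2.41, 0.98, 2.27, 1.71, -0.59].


ReLU(2.41) = max(0, 2.41) = 2.41
ReLU(0.98) = max(0, 0.98) = 0.98
ReLU(2.27) = max(0, 2.27) = 2.27
ReLU(1.71) = max(0, 1.71) = 1.71
ReLU(-0.59) = max(0, -0.59) = 0.0
result = [2.41, 0.98, 2.27, 1.71, 0.0]

[2.41, 0.98, 2.27, 1.71, 0.0]


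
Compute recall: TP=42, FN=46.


Recall = TP/(TP+FN)
= 42/(42+46)
= 42/88 = 47.73%

47.73%


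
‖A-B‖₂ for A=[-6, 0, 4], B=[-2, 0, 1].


d = √((-6+ 2)² + (0-0)² + (4-1)²)
  = √(16 + 0 + 9)
  = √25 = 5.0

5.0


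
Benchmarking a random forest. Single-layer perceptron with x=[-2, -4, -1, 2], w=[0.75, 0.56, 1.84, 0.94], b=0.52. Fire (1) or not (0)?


z = (-2)·(0.75) + (-4)·(0.56) + (-1)·(1.84) + (2)·(0.94) + 0.52
  = -3.18
step(z) = 0 (z<0)

0


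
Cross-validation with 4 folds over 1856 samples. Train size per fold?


Fold size = 1856/4 = 464
Training per fold = 1856 - 464 = 1392

1392


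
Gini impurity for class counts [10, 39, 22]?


Probabilities: [10/71, 39/71, 22/71] ≈ [0.1408, 0.5493, 0.3099]
Σpᵢ² = (100 + 1521 + 484)/71² = 2105/5041
Gini = 1 - Σpᵢ² = 1 - 2105/5041 = 0.5824

0.5824


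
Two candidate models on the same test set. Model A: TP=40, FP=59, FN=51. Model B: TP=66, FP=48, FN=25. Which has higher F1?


Model A: P=40/99=0.404, R=40/91=0.4396, F1=2PR/(P+R)=2TP/(2TP+FP+FN)=80/190=0.4211
Model B: P=66/114=0.5789, R=66/91=0.7253, F1=2PR/(P+R)=2TP/(2TP+FP+FN)=132/205=0.6439
0.4211 < 0.6439 → Model B

Model B


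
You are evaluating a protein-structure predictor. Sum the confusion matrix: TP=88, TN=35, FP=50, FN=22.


Total = TP + TN + FP + FN
= 88 + 35 + 50 + 22
= 195
(Predicted positive: 138, predicted negative: 57)

195


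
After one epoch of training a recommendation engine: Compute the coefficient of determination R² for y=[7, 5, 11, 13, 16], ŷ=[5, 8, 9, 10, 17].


ȳ = 10.4
SS_res = Σ(y-ŷ)² = 27
SS_tot = Σ(y-ȳ)² = 79.2
R² = 1 - SS_res/SS_tot = 1 - 0.3409 = 0.6591

0.6591


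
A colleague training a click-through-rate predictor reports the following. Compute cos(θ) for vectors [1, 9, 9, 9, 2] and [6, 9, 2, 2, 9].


A·B = 1·6 + 9·9 + 9·2 + 9·2 + 2·9 = 141
‖A‖ = √248 = 15.748, ‖B‖ = √206 = 14.3527
cos = 141/(√248·√206) = 141/√51088 = 0.6238

0.6238


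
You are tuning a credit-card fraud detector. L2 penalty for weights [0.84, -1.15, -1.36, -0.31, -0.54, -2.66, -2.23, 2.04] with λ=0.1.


‖w‖₂² = (0.84)² + (-1.15)² + (-1.36)² + (-0.31)² + (-0.54)² + (-2.66)² + (-2.23)² + (2.04)²
     = 0.7056 + 1.3225 + 1.8496 + 0.0961 + 0.2916 + 7.0756 + 4.9729 + 4.1616
     = 20.4755
λ·‖w‖₂² = 0.1·20.4755 = 2.04755

2.04755


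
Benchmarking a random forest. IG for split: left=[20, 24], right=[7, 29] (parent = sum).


Parent = [27, 53], H_parent = 0.9224
H_left = 0.994 (n=44), H_right = 0.7107 (n=36)
H_children = (44/80)·0.994 + (36/80)·0.7107 = 0.8665
IG = 0.9224 - 0.8665 = 0.0559

0.0559


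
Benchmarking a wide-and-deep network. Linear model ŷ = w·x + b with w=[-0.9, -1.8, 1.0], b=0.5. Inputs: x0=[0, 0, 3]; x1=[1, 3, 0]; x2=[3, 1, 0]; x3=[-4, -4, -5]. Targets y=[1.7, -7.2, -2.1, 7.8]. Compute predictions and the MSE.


ŷ0 = (-0.9)·(0) + (-1.8)·(0) + (1.0)·(3) + 0.5 = 3.5
ŷ1 = (-0.9)·(1) + (-1.8)·(3) + (1.0)·(0) + 0.5 = -5.8
ŷ2 = (-0.9)·(3) + (-1.8)·(1) + (1.0)·(0) + 0.5 = -4.0
ŷ3 = (-0.9)·(-4) + (-1.8)·(-4) + (1.0)·(-5) + 0.5 = 6.3
errors² = [3.24, 1.96, 3.61, 2.25]
MSE = 11.0600/4 = 2.765

2.765


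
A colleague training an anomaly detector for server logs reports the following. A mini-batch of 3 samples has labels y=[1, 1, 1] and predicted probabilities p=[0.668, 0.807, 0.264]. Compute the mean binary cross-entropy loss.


L[0] = -ln(0.668) = 0.4035
L[1] = -ln(0.807) = 0.2144
L[2] = -ln(0.264) = 1.3318
mean = (0.4035 + 0.2144 + 1.3318)/3 = 0.6499

0.6499


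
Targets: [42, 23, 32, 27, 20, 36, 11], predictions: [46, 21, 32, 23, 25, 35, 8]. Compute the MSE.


Squared errors: (42-46)²=16, (23-21)²=4, (32-32)²=0, (27-23)²=16, (20-25)²=25, (36-35)²=1, (11-8)²=9
Sum = 71
MSE = 71/7 = 71/7

71/7


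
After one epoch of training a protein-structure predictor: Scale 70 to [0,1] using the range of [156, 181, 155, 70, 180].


min=70, max=181
(70-70)/(181-70) = 0/111 = 0.0

0.0


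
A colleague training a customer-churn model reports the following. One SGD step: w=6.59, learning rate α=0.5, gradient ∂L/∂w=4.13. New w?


w_new = w - α·∇
= 6.59 - 0.5·4.13
= 6.59 - 2.065
= 4.525

4.525


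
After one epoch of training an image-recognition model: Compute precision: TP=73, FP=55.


Precision = TP/(TP+FP)
= 73/(73+55)
= 73/128 = 57.03%

57.03%


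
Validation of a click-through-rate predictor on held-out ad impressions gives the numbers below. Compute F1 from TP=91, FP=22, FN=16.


Precision = 91/113 = 0.8053
Recall = 91/107 = 0.8505
F1 = 2·P·R/(P+R) = 2·TP/(2·TP+FP+FN) = 182/(182+22+16) = 182/220 = 0.8273

0.8273


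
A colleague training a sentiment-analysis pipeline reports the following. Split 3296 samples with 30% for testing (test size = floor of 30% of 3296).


Test = ⌊3296·30/100⌋ = 988
Train = 3296 - 988 = 2308

Train: 2308, Test: 988


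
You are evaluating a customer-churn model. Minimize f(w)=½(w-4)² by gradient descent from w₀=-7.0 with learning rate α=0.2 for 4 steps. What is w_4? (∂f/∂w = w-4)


step 1: grad = -7-4 = -11; w = -7 - 0.2·(-11) = -4.8
step 2: grad = -4.8-4 = -8.8; w = -4.8 - 0.2·(-8.8) = -3.04
step 3: grad = -3.04-4 = -7.04; w = -3.04 - 0.2·(-7.04) = -1.632
step 4: grad = -1.632-4 = -5.632; w = -1.632 - 0.2·(-5.632) = -0.5056

-0.5056


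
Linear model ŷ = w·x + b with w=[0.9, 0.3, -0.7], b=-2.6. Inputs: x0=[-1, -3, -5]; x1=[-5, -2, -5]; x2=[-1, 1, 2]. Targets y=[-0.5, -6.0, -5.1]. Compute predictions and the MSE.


ŷ0 = (0.9)·(-1) + (0.3)·(-3) + (-0.7)·(-5) - 2.6 = -0.9
ŷ1 = (0.9)·(-5) + (0.3)·(-2) + (-0.7)·(-5) - 2.6 = -4.2
ŷ2 = (0.9)·(-1) + (0.3)·(1) + (-0.7)·(2) - 2.6 = -4.6
errors² = [0.16, 3.24, 0.25]
MSE = 3.6500/3 = 1.2167

1.2167


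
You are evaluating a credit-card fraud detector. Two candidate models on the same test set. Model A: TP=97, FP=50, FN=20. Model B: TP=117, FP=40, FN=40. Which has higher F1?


Model A: P=97/147=0.6599, R=97/117=0.8291, F1=2PR/(P+R)=2TP/(2TP+FP+FN)=194/264=0.7348
Model B: P=117/157=0.7452, R=117/157=0.7452, F1=2PR/(P+R)=2TP/(2TP+FP+FN)=234/314=0.7452
0.7348 < 0.7452 → Model B

Model B


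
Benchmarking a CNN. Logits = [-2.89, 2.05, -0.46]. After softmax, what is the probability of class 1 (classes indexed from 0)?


Exponentials: e^-2.89=0.0556, e^2.05=7.7679, e^-0.46=0.6313
Sum = 8.4548
Softmax = [0.0066, 0.9188, 0.0747]
p[1] = 7.7679/8.4548 = 0.9188

0.9188


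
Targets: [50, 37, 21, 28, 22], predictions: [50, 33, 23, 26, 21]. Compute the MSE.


Squared errors: (50-50)²=0, (37-33)²=16, (21-23)²=4, (28-26)²=4, (22-21)²=1
Sum = 25
MSE = 25/5 = 5

5


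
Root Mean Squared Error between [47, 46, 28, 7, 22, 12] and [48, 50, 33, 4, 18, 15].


MSE = 76/6 = 12.6667
RMSE = √(76/6) = 3.559

3.559


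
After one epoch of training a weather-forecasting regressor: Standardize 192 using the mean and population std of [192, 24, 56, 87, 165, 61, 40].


μ = 89.2857, σ = 59.6267
z = (192 - 89.2857)/59.6267 = 1.7226

1.7226


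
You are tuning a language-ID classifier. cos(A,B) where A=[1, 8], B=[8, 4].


A·B = 1·8 + 8·4 = 40
‖A‖ = √65 = 8.0623, ‖B‖ = √80 = 8.9443
cos = 40/(√65·√80) = 40/√5200 = 0.5547

0.5547


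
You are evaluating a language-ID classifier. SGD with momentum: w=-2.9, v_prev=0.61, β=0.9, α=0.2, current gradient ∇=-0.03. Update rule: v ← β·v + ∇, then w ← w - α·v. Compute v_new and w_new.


v_new = 0.9·0.61 - 0.03 = 0.549 - 0.03 = 0.519
w_new = -2.9 - 0.2·0.519 = -2.9 - 0.1038 = -3.0038

v_new=0.519, w_new=-3.0038


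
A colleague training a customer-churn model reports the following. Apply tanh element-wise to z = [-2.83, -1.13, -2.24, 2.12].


tanh(-2.83) = -0.9931
tanh(-1.13) = -0.811
tanh(-2.24) = -0.9776
tanh(2.12) = 0.9716
result = [-0.9931, -0.811, -0.9776, 0.9716]

[-0.9931, -0.811, -0.9776, 0.9716]


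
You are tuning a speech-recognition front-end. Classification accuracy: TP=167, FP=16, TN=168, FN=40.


Accuracy = (TP+TN)/(TP+TN+FP+FN)
= (167+168)/(391)
= 335/391 = 85.68%

85.68%


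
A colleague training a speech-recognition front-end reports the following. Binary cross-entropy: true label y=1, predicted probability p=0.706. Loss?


BCE = -[y·ln(p) + (1-y)·ln(1-p)]
= -1·ln(0.706) - 0
= -ln(0.706) = 0.3481

0.3481


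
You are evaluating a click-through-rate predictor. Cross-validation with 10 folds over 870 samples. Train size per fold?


Fold size = 870/10 = 87
Training per fold = 870 - 87 = 783

783


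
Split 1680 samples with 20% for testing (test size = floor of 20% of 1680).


Test = ⌊1680·20/100⌋ = 336
Train = 1680 - 336 = 1344

Train: 1344, Test: 336


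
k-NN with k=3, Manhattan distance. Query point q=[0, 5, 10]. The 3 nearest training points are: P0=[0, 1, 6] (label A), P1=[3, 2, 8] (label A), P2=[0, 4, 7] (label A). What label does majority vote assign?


d(q,P0) = 8  (label A)
d(q,P1) = 8  (label A)
d(q,P2) = 4  (label A)
Votes: A=3, B=0
Majority → A

A


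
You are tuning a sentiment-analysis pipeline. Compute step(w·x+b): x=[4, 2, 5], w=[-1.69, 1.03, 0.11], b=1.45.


z = (4)·(-1.69) + (2)·(1.03) + (5)·(0.11) + 1.45
  = -2.7
step(z) = 0 (z<0)

0


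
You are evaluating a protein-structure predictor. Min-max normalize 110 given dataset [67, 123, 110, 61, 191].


min=61, max=191
(110-61)/(191-61) = 49/130 = 0.3769

0.3769


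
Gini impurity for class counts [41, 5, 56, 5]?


Probabilities: [41/107, 5/107, 56/107, 5/107] ≈ [0.3832, 0.0467, 0.5234, 0.0467]
Σpᵢ² = (1681 + 25 + 3136 + 25)/107² = 4867/11449
Gini = 1 - Σpᵢ² = 1 - 4867/11449 = 0.5749

0.5749


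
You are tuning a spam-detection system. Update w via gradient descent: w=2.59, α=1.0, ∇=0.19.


w_new = w - α·∇
= 2.59 - 1.0·0.19
= 2.59 - 0.19
= 2.4

2.4


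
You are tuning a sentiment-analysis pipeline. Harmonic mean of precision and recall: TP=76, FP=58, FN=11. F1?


Precision = 76/134 = 0.5672
Recall = 76/87 = 0.8736
F1 = 2·P·R/(P+R) = 2·TP/(2·TP+FP+FN) = 152/(152+58+11) = 152/221 = 0.6878

0.6878


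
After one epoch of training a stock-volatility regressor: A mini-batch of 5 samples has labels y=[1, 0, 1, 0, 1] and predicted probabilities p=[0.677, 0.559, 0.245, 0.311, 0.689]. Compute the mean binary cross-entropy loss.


L[0] = -ln(0.677) = 0.3901
L[1] = -ln(1-0.559) = -ln(0.441) = 0.8187
L[2] = -ln(0.245) = 1.4065
L[3] = -ln(1-0.311) = -ln(0.689) = 0.3725
L[4] = -ln(0.689) = 0.3725
mean = (0.3901 + 0.8187 + 1.4065 + 0.3725 + 0.3725)/5 = 0.6721

0.6721


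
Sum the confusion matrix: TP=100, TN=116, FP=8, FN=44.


Total = TP + TN + FP + FN
= 100 + 116 + 8 + 44
= 268
(Predicted positive: 108, predicted negative: 160)

268


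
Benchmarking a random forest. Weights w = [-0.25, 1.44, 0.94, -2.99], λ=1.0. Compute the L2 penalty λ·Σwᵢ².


‖w‖₂² = (-0.25)² + (1.44)² + (0.94)² + (-2.99)²
     = 0.0625 + 2.0736 + 0.8836 + 8.9401
     = 11.9598
λ·‖w‖₂² = 1.0·11.9598 = 11.9598

11.9598


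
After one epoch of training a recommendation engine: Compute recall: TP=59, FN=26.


Recall = TP/(TP+FN)
= 59/(59+26)
= 59/85 = 69.41%

69.41%


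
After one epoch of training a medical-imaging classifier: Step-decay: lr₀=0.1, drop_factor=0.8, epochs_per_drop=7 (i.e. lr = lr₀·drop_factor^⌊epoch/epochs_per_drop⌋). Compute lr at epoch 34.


n_drops = ⌊34/7⌋ = 4
lr = 0.1·0.8^4 = 0.1·0.4096 = 0.04096

0.04096


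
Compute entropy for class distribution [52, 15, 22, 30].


Probabilities: [52/119, 15/119, 22/119, 30/119] ≈ [0.437, 0.1261, 0.1849, 0.2521]
H = -((52/119)·log₂(52/119) + (15/119)·log₂(15/119) + (22/119)·log₂(22/119) + (30/119)·log₂(30/119))
  = 1.8499 bits

1.8499 bits


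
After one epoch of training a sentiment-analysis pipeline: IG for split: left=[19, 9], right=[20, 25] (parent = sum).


Parent = [39, 34], H_parent = 0.9966
H_left = 0.9059 (n=28), H_right = 0.9911 (n=45)
H_children = (28/73)·0.9059 + (45/73)·0.9911 = 0.9584
IG = 0.9966 - 0.9584 = 0.0382

0.0382


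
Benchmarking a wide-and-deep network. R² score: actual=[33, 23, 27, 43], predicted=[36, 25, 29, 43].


ȳ = 31.5
SS_res = Σ(y-ŷ)² = 17
SS_tot = Σ(y-ȳ)² = 227
R² = 1 - SS_res/SS_tot = 1 - 0.0749 = 0.9251

0.9251


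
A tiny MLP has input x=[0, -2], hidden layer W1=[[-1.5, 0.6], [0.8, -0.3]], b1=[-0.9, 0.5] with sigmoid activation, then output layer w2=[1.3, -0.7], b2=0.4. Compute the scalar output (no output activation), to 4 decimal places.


z1[0] = (-1.5)·(0) + (0.6)·(-2) - 0.9 = -2.1
z1[1] = (0.8)·(0) + (-0.3)·(-2) + 0.5 = 1.1
h = sigmoid(z1) = [0.1091, 0.7503]
output = (1.3)·(0.1091) + (-0.7)·(0.7503) + 0.4 = 0.0166

0.0166


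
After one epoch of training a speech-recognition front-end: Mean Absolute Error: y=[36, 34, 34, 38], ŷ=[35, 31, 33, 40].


Absolute errors: |36-35|=1, |34-31|=3, |34-33|=1, |38-40|=2
Sum = 7
MAE = 7/4 = 7/4

7/4


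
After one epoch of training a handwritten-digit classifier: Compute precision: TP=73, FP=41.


Precision = TP/(TP+FP)
= 73/(73+41)
= 73/114 = 64.04%

64.04%


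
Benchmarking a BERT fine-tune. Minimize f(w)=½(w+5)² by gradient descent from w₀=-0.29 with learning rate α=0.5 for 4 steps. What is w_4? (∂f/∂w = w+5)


step 1: grad = -0.29+5 = 4.71; w = -0.29 - 0.5·(4.71) = -2.645
step 2: grad = -2.645+5 = 2.355; w = -2.645 - 0.5·(2.355) = -3.8225
step 3: grad = -3.8225+5 = 1.1775; w = -3.8225 - 0.5·(1.1775) = -4.41125
step 4: grad = -4.41125+5 = 0.58875; w = -4.41125 - 0.5·(0.58875) = -4.705625

-4.705625


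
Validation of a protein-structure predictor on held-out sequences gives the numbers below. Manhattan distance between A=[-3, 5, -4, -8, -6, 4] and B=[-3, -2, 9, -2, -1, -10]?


d = |-3+ 3| + |5+ 2| + |-4-9| + |-8+ 2| + |-6+ 1| + |4+ 10|
  = 0 + 7 + 13 + 6 + 5 + 14
  = 45

45


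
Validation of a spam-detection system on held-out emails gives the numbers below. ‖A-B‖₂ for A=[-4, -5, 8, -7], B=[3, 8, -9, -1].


d = √((-4-3)² + (-5-8)² + (8+ 9)² + (-7+ 1)²)
  = √(49 + 169 + 289 + 36)
  = √543 = 23.3024

23.3024


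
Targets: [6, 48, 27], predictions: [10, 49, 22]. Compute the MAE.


Absolute errors: |6-10|=4, |48-49|=1, |27-22|=5
Sum = 10
MAE = 10/3 = 10/3

10/3


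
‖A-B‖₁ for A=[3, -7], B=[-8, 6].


d = |3+ 8| + |-7-6|
  = 11 + 13
  = 24

24


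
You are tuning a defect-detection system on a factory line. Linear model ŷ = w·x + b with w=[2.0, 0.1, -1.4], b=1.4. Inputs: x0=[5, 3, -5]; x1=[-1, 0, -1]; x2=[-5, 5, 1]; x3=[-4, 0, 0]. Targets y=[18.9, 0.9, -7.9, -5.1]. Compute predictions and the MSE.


ŷ0 = (2.0)·(5) + (0.1)·(3) + (-1.4)·(-5) + 1.4 = 18.7
ŷ1 = (2.0)·(-1) + (0.1)·(0) + (-1.4)·(-1) + 1.4 = 0.8
ŷ2 = (2.0)·(-5) + (0.1)·(5) + (-1.4)·(1) + 1.4 = -9.5
ŷ3 = (2.0)·(-4) + (0.1)·(0) + (-1.4)·(0) + 1.4 = -6.6
errors² = [0.04, 0.01, 2.56, 2.25]
MSE = 4.8600/4 = 1.215

1.215


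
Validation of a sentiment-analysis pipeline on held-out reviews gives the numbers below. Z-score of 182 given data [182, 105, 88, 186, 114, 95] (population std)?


μ = 128.3333, σ = 40.194
z = (182 - 128.3333)/40.194 = 1.3352

1.3352


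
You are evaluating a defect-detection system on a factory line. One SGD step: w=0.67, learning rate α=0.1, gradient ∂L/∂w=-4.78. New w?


w_new = w - α·∇
= 0.67 - 0.1·-4.78
= 0.67 + 0.478
= 1.148

1.148


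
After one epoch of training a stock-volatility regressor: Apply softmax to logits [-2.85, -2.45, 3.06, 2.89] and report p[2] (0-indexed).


Exponentials: e^-2.85=0.0578, e^-2.45=0.0863, e^3.06=21.3276, e^2.89=17.9933
Sum = 39.465
Softmax = [0.0015, 0.0022, 0.5404, 0.4559]
p[2] = 21.3276/39.465 = 0.5404

0.5404


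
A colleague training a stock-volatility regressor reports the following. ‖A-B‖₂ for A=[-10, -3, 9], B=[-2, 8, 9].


d = √((-10+ 2)² + (-3-8)² + (9-9)²)
  = √(64 + 121 + 0)
  = √185 = 13.6015

13.6015


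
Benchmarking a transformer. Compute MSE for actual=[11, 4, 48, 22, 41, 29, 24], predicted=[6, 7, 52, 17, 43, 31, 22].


Squared errors: (11-6)²=25, (4-7)²=9, (48-52)²=16, (22-17)²=25, (41-43)²=4, (29-31)²=4, (24-22)²=4
Sum = 87
MSE = 87/7 = 87/7

87/7


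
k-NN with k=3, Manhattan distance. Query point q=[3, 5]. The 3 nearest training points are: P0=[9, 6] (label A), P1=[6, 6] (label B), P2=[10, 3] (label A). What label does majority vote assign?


d(q,P0) = 7  (label A)
d(q,P1) = 4  (label B)
d(q,P2) = 9  (label A)
Votes: A=2, B=1
Majority → A

A


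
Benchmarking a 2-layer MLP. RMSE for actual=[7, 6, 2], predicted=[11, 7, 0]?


MSE = 21/3 = 7
RMSE = √(21/3) = 2.6458

2.6458


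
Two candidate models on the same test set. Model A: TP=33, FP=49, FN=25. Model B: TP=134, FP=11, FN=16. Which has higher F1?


Model A: P=33/82=0.4024, R=33/58=0.569, F1=2PR/(P+R)=2TP/(2TP+FP+FN)=66/140=0.4714
Model B: P=134/145=0.9241, R=134/150=0.8933, F1=2PR/(P+R)=2TP/(2TP+FP+FN)=268/295=0.9085
0.4714 < 0.9085 → Model B

Model B


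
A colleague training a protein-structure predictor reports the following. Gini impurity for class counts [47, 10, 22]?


Probabilities: [47/79, 10/79, 22/79] ≈ [0.5949, 0.1266, 0.2785]
Σpᵢ² = (2209 + 100 + 484)/79² = 2793/6241
Gini = 1 - Σpᵢ² = 1 - 2793/6241 = 0.5525

0.5525


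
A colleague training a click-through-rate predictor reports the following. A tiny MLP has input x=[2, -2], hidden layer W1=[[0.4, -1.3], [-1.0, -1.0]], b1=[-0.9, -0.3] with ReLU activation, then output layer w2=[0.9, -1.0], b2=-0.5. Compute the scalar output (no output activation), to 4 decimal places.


z1[0] = (0.4)·(2) + (-1.3)·(-2) - 0.9 = 2.5
z1[1] = (-1.0)·(2) + (-1.0)·(-2) - 0.3 = -0.3
h = ReLU(z1) = [2.5, 0.0]
output = (0.9)·(2.5) + (-1.0)·(0.0) - 0.5 = 1.75

1.75


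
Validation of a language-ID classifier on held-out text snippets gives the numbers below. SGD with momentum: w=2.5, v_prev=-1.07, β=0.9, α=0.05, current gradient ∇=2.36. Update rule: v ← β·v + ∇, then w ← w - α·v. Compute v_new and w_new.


v_new = 0.9·-1.07 + 2.36 = -0.963 + 2.36 = 1.397
w_new = 2.5 - 0.05·1.397 = 2.5 - 0.06985 = 2.43015

v_new=1.397, w_new=2.43015


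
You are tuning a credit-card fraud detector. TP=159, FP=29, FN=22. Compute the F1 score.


Precision = 159/188 = 0.8457
Recall = 159/181 = 0.8785
F1 = 2·P·R/(P+R) = 2·TP/(2·TP+FP+FN) = 318/(318+29+22) = 318/369 = 0.8618

0.8618


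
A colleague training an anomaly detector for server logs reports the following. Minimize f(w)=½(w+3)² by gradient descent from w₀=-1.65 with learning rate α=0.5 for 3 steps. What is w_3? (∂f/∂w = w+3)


step 1: grad = -1.65+3 = 1.35; w = -1.65 - 0.5·(1.35) = -2.325
step 2: grad = -2.325+3 = 0.675; w = -2.325 - 0.5·(0.675) = -2.6625
step 3: grad = -2.6625+3 = 0.3375; w = -2.6625 - 0.5·(0.3375) = -2.83125

-2.83125


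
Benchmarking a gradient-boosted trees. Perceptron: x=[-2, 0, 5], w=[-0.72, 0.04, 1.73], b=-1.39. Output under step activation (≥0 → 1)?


z = (-2)·(-0.72) + (0)·(0.04) + (5)·(1.73) - 1.39
  = 8.7
step(z) = 1 (z≥0)

1


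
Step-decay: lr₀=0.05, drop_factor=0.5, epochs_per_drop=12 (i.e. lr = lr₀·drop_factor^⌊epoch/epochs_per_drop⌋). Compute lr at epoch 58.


n_drops = ⌊58/12⌋ = 4
lr = 0.05·0.5^4 = 0.05·0.0625 = 0.003125

0.003125


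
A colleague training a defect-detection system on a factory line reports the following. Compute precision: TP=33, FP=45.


Precision = TP/(TP+FP)
= 33/(33+45)
= 33/78 = 42.31%

42.31%


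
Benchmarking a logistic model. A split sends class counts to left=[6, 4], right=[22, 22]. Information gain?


Parent = [28, 26], H_parent = 0.999
H_left = 0.971 (n=10), H_right = 1 (n=44)
H_children = (10/54)·0.971 + (44/54)·1 = 0.9946
IG = 0.999 - 0.9946 = 0.0044

0.0044


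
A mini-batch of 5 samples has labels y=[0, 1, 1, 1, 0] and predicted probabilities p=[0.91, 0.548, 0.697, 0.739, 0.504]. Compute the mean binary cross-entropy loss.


L[0] = -ln(1-0.91) = -ln(0.09) = 2.4079
L[1] = -ln(0.548) = 0.6015
L[2] = -ln(0.697) = 0.361
L[3] = -ln(0.739) = 0.3025
L[4] = -ln(1-0.504) = -ln(0.496) = 0.7012
mean = (2.4079 + 0.6015 + 0.361 + 0.3025 + 0.7012)/5 = 0.8748

0.8748


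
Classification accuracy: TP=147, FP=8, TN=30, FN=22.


Accuracy = (TP+TN)/(TP+TN+FP+FN)
= (147+30)/(207)
= 177/207 = 85.51%

85.51%


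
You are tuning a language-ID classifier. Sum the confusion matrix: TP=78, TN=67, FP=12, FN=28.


Total = TP + TN + FP + FN
= 78 + 67 + 12 + 28
= 185
(Predicted positive: 90, predicted negative: 95)

185


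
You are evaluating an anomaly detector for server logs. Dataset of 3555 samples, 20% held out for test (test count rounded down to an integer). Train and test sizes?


Test = ⌊3555·20/100⌋ = 711
Train = 3555 - 711 = 2844

Train: 2844, Test: 711


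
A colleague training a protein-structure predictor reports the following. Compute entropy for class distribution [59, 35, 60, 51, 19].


Probabilities: [59/224, 35/224, 60/224, 51/224, 19/224] ≈ [0.2634, 0.1562, 0.2679, 0.2277, 0.0848]
H = -((59/224)·log₂(59/224) + (35/224)·log₂(35/224) + (60/224)·log₂(60/224) + (51/224)·log₂(51/224) + (19/224)·log₂(19/224))
  = 2.2225 bits

2.2225 bits


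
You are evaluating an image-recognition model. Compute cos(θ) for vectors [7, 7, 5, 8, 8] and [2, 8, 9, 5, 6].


A·B = 7·2 + 7·8 + 5·9 + 8·5 + 8·6 = 203
‖A‖ = √251 = 15.843, ‖B‖ = √210 = 14.4914
cos = 203/(√251·√210) = 203/√52710 = 0.8842

0.8842


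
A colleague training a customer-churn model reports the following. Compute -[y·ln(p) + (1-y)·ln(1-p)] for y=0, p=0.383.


BCE = -[y·ln(p) + (1-y)·ln(1-p)]
= -0 - 1·ln(1-0.383)
= -ln(0.617) = 0.4829

0.4829


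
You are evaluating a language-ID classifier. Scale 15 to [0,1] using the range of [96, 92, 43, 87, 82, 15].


min=15, max=96
(15-15)/(96-15) = 0/81 = 0.0

0.0


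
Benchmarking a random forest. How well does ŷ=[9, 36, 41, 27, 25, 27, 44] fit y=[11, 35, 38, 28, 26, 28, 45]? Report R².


ȳ = 30.1429
SS_res = Σ(y-ŷ)² = 18
SS_tot = Σ(y-ȳ)² = 698.86
R² = 1 - SS_res/SS_tot = 1 - 0.0258 = 0.9742

0.9742


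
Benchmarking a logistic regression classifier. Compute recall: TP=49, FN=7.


Recall = TP/(TP+FN)
= 49/(49+7)
= 49/56 = 87.5%

87.5%


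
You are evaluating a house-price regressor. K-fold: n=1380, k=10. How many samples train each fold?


Fold size = 1380/10 = 138
Training per fold = 1380 - 138 = 1242

1242


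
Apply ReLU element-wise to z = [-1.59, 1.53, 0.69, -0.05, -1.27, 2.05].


ReLU(-1.59) = max(0, -1.59) = 0.0
ReLU(1.53) = max(0, 1.53) = 1.53
ReLU(0.69) = max(0, 0.69) = 0.69
ReLU(-0.05) = max(0, -0.05) = 0.0
ReLU(-1.27) = max(0, -1.27) = 0.0
ReLU(2.05) = max(0, 2.05) = 2.05
result = [0.0, 1.53, 0.69, 0.0, 0.0, 2.05]

[0.0, 1.53, 0.69, 0.0, 0.0, 2.05]


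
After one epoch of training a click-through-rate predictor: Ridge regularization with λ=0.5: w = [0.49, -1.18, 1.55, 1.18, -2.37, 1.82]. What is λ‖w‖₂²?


‖w‖₂² = (0.49)² + (-1.18)² + (1.55)² + (1.18)² + (-2.37)² + (1.82)²
     = 0.2401 + 1.3924 + 2.4025 + 1.3924 + 5.6169 + 3.3124
     = 14.3567
λ·‖w‖₂² = 0.5·14.3567 = 7.17835

7.17835


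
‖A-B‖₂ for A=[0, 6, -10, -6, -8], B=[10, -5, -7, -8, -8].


d = √((0-10)² + (6+ 5)² + (-10+ 7)² + (-6+ 8)² + (-8+ 8)²)
  = √(100 + 121 + 9 + 4 + 0)
  = √234 = 15.2971

15.2971


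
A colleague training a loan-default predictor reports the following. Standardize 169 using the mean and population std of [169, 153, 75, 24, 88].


μ = 101.8, σ = 53.1014
z = (169 - 101.8)/53.1014 = 1.2655

1.2655


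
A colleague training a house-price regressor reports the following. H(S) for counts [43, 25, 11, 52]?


Probabilities: [43/131, 25/131, 11/131, 52/131] ≈ [0.3282, 0.1908, 0.084, 0.3969]
H = -((43/131)·log₂(43/131) + (25/131)·log₂(25/131) + (11/131)·log₂(11/131) + (52/131)·log₂(52/131))
  = 1.8128 bits

1.8128 bits


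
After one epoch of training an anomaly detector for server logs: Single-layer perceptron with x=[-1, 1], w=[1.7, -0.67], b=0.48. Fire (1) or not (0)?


z = (-1)·(1.7) + (1)·(-0.67) + 0.48
  = -1.89
step(z) = 0 (z<0)

0


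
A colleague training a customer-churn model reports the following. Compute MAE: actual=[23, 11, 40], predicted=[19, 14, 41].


Absolute errors: |23-19|=4, |11-14|=3, |40-41|=1
Sum = 8
MAE = 8/3 = 8/3

8/3


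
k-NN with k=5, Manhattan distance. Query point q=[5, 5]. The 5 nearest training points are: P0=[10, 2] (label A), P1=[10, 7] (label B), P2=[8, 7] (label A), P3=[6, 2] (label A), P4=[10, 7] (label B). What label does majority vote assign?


d(q,P0) = 8  (label A)
d(q,P1) = 7  (label B)
d(q,P2) = 5  (label A)
d(q,P3) = 4  (label A)
d(q,P4) = 7  (label B)
Votes: A=3, B=2
Majority → A

A


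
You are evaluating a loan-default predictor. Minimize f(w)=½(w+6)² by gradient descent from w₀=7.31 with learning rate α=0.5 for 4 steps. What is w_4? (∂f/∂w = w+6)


step 1: grad = 7.31+6 = 13.31; w = 7.31 - 0.5·(13.31) = 0.655
step 2: grad = 0.655+6 = 6.655; w = 0.655 - 0.5·(6.655) = -2.6725
step 3: grad = -2.6725+6 = 3.3275; w = -2.6725 - 0.5·(3.3275) = -4.33625
step 4: grad = -4.33625+6 = 1.66375; w = -4.33625 - 0.5·(1.66375) = -5.168125

-5.168125


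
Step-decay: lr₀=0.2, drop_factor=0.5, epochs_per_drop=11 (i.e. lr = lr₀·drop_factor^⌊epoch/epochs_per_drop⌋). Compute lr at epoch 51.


n_drops = ⌊51/11⌋ = 4
lr = 0.2·0.5^4 = 0.2·0.0625 = 0.0125

0.0125


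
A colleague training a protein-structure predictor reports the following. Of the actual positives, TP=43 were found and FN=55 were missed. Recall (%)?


Recall = TP/(TP+FN)
= 43/(43+55)
= 43/98 = 43.88%

43.88%


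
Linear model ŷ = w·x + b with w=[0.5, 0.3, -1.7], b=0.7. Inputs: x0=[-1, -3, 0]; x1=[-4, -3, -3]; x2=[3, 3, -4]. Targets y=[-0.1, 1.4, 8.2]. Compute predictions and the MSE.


ŷ0 = (0.5)·(-1) + (0.3)·(-3) + (-1.7)·(0) + 0.7 = -0.7
ŷ1 = (0.5)·(-4) + (0.3)·(-3) + (-1.7)·(-3) + 0.7 = 2.9
ŷ2 = (0.5)·(3) + (0.3)·(3) + (-1.7)·(-4) + 0.7 = 9.9
errors² = [0.36, 2.25, 2.89]
MSE = 5.5000/3 = 1.8333

1.8333


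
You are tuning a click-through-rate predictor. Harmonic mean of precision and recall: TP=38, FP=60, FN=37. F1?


Precision = 38/98 = 0.3878
Recall = 38/75 = 0.5067
F1 = 2·P·R/(P+R) = 2·TP/(2·TP+FP+FN) = 76/(76+60+37) = 76/173 = 0.4393

0.4393


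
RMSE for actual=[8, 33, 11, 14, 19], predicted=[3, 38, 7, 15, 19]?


MSE = 67/5 = 13.4
RMSE = √(67/5) = 3.6606

3.6606


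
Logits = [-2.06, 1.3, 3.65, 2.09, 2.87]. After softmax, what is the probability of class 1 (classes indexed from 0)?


Exponentials: e^-2.06=0.1275, e^1.3=3.6693, e^3.65=38.4747, e^2.09=8.0849, e^2.87=17.637
Sum = 67.9934
Softmax = [0.0019, 0.054, 0.5659, 0.1189, 0.2594]
p[1] = 3.6693/67.9934 = 0.054

0.054


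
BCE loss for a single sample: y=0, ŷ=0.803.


BCE = -[y·ln(p) + (1-y)·ln(1-p)]
= -0 - 1·ln(1-0.803)
= -ln(0.197) = 1.6246

1.6246


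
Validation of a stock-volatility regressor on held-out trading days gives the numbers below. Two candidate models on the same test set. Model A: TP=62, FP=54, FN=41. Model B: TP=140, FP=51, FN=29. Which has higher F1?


Model A: P=62/116=0.5345, R=62/103=0.6019, F1=2PR/(P+R)=2TP/(2TP+FP+FN)=124/219=0.5662
Model B: P=140/191=0.733, R=140/169=0.8284, F1=2PR/(P+R)=2TP/(2TP+FP+FN)=280/360=0.7778
0.5662 < 0.7778 → Model B

Model B


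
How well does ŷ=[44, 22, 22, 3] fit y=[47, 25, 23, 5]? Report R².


ȳ = 25
SS_res = Σ(y-ŷ)² = 23
SS_tot = Σ(y-ȳ)² = 888
R² = 1 - SS_res/SS_tot = 1 - 0.0259 = 0.9741

0.9741


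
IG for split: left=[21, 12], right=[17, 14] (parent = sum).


Parent = [38, 26], H_parent = 0.9745
H_left = 0.9457 (n=33), H_right = 0.9932 (n=31)
H_children = (33/64)·0.9457 + (31/64)·0.9932 = 0.9687
IG = 0.9745 - 0.9687 = 0.0058

0.0058


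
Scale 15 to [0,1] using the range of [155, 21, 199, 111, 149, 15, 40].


min=15, max=199
(15-15)/(199-15) = 0/184 = 0.0

0.0


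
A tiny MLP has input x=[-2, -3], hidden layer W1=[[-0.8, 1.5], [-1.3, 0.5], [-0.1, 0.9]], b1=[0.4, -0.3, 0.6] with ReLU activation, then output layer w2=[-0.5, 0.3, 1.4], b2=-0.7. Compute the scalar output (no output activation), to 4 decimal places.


z1[0] = (-0.8)·(-2) + (1.5)·(-3) + 0.4 = -2.5
z1[1] = (-1.3)·(-2) + (0.5)·(-3) - 0.3 = 0.8
z1[2] = (-0.1)·(-2) + (0.9)·(-3) + 0.6 = -1.9
h = ReLU(z1) = [0.0, 0.8, 0.0]
output = (-0.5)·(0.0) + (0.3)·(0.8) + (1.4)·(0.0) - 0.7 = -0.46

-0.46


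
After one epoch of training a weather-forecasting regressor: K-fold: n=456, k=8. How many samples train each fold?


Fold size = 456/8 = 57
Training per fold = 456 - 57 = 399

399


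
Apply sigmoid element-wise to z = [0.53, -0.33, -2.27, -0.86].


σ(0.53) = 1/(1+e^-0.53) = 0.6295
σ(-0.33) = 1/(1+e^0.33) = 0.4182
σ(-2.27) = 1/(1+e^2.27) = 0.0936
σ(-0.86) = 1/(1+e^0.86) = 0.2973
result = [0.6295, 0.4182, 0.0936, 0.2973]

[0.6295, 0.4182, 0.0936, 0.2973]


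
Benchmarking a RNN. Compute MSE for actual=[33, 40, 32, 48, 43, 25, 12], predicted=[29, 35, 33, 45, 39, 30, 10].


Squared errors: (33-29)²=16, (40-35)²=25, (32-33)²=1, (48-45)²=9, (43-39)²=16, (25-30)²=25, (12-10)²=4
Sum = 96
MSE = 96/7 = 96/7

96/7


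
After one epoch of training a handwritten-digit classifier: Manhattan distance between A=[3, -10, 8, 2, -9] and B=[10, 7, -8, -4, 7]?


d = |3-10| + |-10-7| + |8+ 8| + |2+ 4| + |-9-7|
  = 7 + 17 + 16 + 6 + 16
  = 62

62


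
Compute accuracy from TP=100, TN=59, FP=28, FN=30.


Accuracy = (TP+TN)/(TP+TN+FP+FN)
= (100+59)/(217)
= 159/217 = 73.27%

73.27%


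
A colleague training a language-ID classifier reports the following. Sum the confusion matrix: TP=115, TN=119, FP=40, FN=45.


Total = TP + TN + FP + FN
= 115 + 119 + 40 + 45
= 319
(Predicted positive: 155, predicted negative: 164)

319


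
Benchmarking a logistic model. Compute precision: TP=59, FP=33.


Precision = TP/(TP+FP)
= 59/(59+33)
= 59/92 = 64.13%

64.13%


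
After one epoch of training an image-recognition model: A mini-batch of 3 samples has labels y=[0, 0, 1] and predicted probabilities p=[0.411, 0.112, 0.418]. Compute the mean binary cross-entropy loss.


L[0] = -ln(1-0.411) = -ln(0.589) = 0.5293
L[1] = -ln(1-0.112) = -ln(0.888) = 0.1188
L[2] = -ln(0.418) = 0.8723
mean = (0.5293 + 0.1188 + 0.8723)/3 = 0.5068

0.5068


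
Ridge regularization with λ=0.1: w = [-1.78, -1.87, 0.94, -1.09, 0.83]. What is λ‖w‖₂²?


‖w‖₂² = (-1.78)² + (-1.87)² + (0.94)² + (-1.09)² + (0.83)²
     = 3.1684 + 3.4969 + 0.8836 + 1.1881 + 0.6889
     = 9.4259
λ·‖w‖₂² = 0.1·9.4259 = 0.94259

0.94259


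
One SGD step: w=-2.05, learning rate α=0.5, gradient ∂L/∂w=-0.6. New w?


w_new = w - α·∇
= -2.05 - 0.5·-0.6
= -2.05 + 0.3
= -1.75

-1.75


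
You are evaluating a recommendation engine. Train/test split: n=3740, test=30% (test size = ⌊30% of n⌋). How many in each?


Test = ⌊3740·30/100⌋ = 1122
Train = 3740 - 1122 = 2618

Train: 2618, Test: 1122


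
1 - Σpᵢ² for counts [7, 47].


Probabilities: [7/54, 47/54] ≈ [0.1296, 0.8704]
Σpᵢ² = (49 + 2209)/54² = 2258/2916
Gini = 1 - Σpᵢ² = 1 - 2258/2916 = 0.2257

0.2257


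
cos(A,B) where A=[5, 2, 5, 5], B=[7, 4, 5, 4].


A·B = 5·7 + 2·4 + 5·5 + 5·4 = 88
‖A‖ = √79 = 8.8882, ‖B‖ = √106 = 10.2956
cos = 88/(√79·√106) = 88/√8374 = 0.9616

0.9616


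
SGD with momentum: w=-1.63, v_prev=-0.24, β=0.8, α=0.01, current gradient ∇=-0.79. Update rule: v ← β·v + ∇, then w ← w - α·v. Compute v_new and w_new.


v_new = 0.8·-0.24 - 0.79 = -0.192 - 0.79 = -0.982
w_new = -1.63 - 0.01·-0.982 = -1.63 + 0.00982 = -1.62018

v_new=-0.982, w_new=-1.62018


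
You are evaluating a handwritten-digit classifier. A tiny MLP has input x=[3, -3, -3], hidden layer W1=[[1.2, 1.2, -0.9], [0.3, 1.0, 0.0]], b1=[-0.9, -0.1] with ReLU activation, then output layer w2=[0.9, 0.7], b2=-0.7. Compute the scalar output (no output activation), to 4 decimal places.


z1[0] = (1.2)·(3) + (1.2)·(-3) + (-0.9)·(-3) - 0.9 = 1.8
z1[1] = (0.3)·(3) + (1.0)·(-3) + (0.0)·(-3) - 0.1 = -2.2
h = ReLU(z1) = [1.8, 0.0]
output = (0.9)·(1.8) + (0.7)·(0.0) - 0.7 = 0.92

0.92


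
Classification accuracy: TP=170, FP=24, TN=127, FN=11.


Accuracy = (TP+TN)/(TP+TN+FP+FN)
= (170+127)/(332)
= 297/332 = 89.46%

89.46%


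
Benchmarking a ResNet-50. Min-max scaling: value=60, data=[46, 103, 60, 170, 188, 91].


min=46, max=188
(60-46)/(188-46) = 14/142 = 0.0986

0.0986


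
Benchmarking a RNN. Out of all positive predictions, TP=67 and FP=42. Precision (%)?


Precision = TP/(TP+FP)
= 67/(67+42)
= 67/109 = 61.47%

61.47%


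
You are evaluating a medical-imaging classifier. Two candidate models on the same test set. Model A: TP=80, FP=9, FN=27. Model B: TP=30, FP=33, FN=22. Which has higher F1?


Model A: P=80/89=0.8989, R=80/107=0.7477, F1=2PR/(P+R)=2TP/(2TP+FP+FN)=160/196=0.8163
Model B: P=30/63=0.4762, R=30/52=0.5769, F1=2PR/(P+R)=2TP/(2TP+FP+FN)=60/115=0.5217
0.8163 > 0.5217 → Model A

Model A


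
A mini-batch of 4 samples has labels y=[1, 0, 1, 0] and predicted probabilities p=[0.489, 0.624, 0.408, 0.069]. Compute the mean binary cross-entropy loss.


L[0] = -ln(0.489) = 0.7154
L[1] = -ln(1-0.624) = -ln(0.376) = 0.9782
L[2] = -ln(0.408) = 0.8965
L[3] = -ln(1-0.069) = -ln(0.931) = 0.0715
mean = (0.7154 + 0.9782 + 0.8965 + 0.0715)/4 = 0.6654

0.6654


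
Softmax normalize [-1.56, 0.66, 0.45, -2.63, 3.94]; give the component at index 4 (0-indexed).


Exponentials: e^-1.56=0.2101, e^0.66=1.9348, e^0.45=1.5683, e^-2.63=0.0721, e^3.94=51.4186
Sum = 55.2039
Softmax = [0.0038, 0.035, 0.0284, 0.0013, 0.9314]
p[4] = 51.4186/55.2039 = 0.9314

0.9314


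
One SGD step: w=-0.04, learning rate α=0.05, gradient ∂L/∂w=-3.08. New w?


w_new = w - α·∇
= -0.04 - 0.05·-3.08
= -0.04 + 0.154
= 0.114

0.114


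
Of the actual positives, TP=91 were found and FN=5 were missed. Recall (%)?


Recall = TP/(TP+FN)
= 91/(91+5)
= 91/96 = 94.79%

94.79%


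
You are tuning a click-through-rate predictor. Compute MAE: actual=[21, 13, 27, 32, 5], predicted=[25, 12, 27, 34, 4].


Absolute errors: |21-25|=4, |13-12|=1, |27-27|=0, |32-34|=2, |5-4|=1
Sum = 8
MAE = 8/5 = 8/5

8/5


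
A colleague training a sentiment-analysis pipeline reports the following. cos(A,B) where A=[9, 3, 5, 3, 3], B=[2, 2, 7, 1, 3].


A·B = 9·2 + 3·2 + 5·7 + 3·1 + 3·3 = 71
‖A‖ = √133 = 11.5326, ‖B‖ = √67 = 8.1854
cos = 71/(√133·√67) = 71/√8911 = 0.7521

0.7521


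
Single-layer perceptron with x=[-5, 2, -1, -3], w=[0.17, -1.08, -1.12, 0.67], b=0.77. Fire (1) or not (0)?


z = (-5)·(0.17) + (2)·(-1.08) + (-1)·(-1.12) + (-3)·(0.67) + 0.77
  = -3.13
step(z) = 0 (z<0)

0


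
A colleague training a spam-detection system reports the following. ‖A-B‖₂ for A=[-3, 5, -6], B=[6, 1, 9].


d = √((-3-6)² + (5-1)² + (-6-9)²)
  = √(81 + 16 + 225)
  = √322 = 17.9444

17.9444


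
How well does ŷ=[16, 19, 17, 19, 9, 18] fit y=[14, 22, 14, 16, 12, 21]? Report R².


ȳ = 16.5
SS_res = Σ(y-ŷ)² = 49
SS_tot = Σ(y-ȳ)² = 83.5
R² = 1 - SS_res/SS_tot = 1 - 0.5868 = 0.4132

0.4132


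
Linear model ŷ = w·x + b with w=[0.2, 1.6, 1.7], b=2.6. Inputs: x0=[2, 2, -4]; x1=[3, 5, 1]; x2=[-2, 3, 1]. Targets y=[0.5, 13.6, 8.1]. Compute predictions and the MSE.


ŷ0 = (0.2)·(2) + (1.6)·(2) + (1.7)·(-4) + 2.6 = -0.6
ŷ1 = (0.2)·(3) + (1.6)·(5) + (1.7)·(1) + 2.6 = 12.9
ŷ2 = (0.2)·(-2) + (1.6)·(3) + (1.7)·(1) + 2.6 = 8.7
errors² = [1.21, 0.49, 0.36]
MSE = 2.0600/3 = 0.6867

0.6867


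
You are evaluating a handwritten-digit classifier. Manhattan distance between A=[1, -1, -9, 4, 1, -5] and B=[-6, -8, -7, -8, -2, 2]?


d = |1+ 6| + |-1+ 8| + |-9+ 7| + |4+ 8| + |1+ 2| + |-5-2|
  = 7 + 7 + 2 + 12 + 3 + 7
  = 38

38
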